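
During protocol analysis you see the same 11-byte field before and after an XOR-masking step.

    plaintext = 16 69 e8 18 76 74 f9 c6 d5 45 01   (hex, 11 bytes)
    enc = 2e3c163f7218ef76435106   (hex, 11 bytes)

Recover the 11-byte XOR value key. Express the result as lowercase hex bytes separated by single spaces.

Since enc = plaintext ⊕ key, XORing both sides with plaintext gives key = plaintext ⊕ enc.
16 XOR 2e = 38
69 XOR 3c = 55
e8 XOR 16 = fe
18 XOR 3f = 27
76 XOR 72 = 04
74 XOR 18 = 6c
f9 XOR ef = 16
c6 XOR 76 = b0
d5 XOR 43 = 96
45 XOR 51 = 14
01 XOR 06 = 07

38 55 fe 27 04 6c 16 b0 96 14 07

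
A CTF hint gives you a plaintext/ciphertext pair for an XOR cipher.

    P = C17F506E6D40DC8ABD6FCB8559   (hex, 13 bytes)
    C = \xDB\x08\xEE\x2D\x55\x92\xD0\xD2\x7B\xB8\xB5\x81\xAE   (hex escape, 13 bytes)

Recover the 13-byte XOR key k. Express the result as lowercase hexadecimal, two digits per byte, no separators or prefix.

1a77be4338d20c58c6d77e04f7

Since C = P ⊕ k, XORing both sides with P gives k = P ⊕ C.
byte 0: 193 ⊕ 219 =  26
byte 1: 127 ⊕   8 = 119
byte 2:  80 ⊕ 238 = 190
byte 3: 110 ⊕  45 =  67
byte 4: 109 ⊕  85 =  56
byte 5:  64 ⊕ 146 = 210
byte 6: 220 ⊕ 208 =  12
byte 7: 138 ⊕ 210 =  88
byte 8: 189 ⊕ 123 = 198
byte 9: 111 ⊕ 184 = 215
byte 10: 203 ⊕ 181 = 126
byte 11: 133 ⊕ 129 =   4
byte 12:  89 ⊕ 174 = 247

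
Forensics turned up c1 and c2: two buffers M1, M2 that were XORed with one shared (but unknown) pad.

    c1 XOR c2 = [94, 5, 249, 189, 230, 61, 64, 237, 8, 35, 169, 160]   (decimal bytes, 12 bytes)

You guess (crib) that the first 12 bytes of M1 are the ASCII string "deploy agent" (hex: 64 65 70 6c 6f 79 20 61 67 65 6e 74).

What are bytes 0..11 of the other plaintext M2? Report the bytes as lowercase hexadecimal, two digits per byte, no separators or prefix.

3a6089d18944608c6f46c7d4

Since c1 ⊕ c2 = M1 ⊕ M2, XORing with the guessed M1 bytes yields the corresponding M2 bytes: M2 = (c1 ⊕ c2) ⊕ M1.
5e XOR 64 = 3a
05 XOR 65 = 60
f9 XOR 70 = 89
bd XOR 6c = d1
e6 XOR 6f = 89
3d XOR 79 = 44
40 XOR 20 = 60
ed XOR 61 = 8c
08 XOR 67 = 6f
23 XOR 65 = 46
a9 XOR 6e = c7
a0 XOR 74 = d4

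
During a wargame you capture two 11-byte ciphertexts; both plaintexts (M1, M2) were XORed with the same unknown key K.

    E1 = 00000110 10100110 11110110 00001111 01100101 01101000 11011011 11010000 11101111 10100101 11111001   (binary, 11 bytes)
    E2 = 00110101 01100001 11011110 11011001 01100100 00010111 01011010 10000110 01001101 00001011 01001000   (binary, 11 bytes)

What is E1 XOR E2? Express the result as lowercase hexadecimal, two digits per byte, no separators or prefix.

E1 ⊕ E2 = (M1 ⊕ K) ⊕ (M2 ⊕ K) = M1 ⊕ M2 — the shared key cancels under XOR.
  6 xor  53 =  51
166 xor  97 = 199
246 xor 222 =  40
 15 xor 217 = 214
101 xor 100 =   1
104 xor  23 = 127
219 xor  90 = 129
208 xor 134 =  86
239 xor  77 = 162
165 xor  11 = 174
249 xor  72 = 177

33c728d6017f8156a2aeb1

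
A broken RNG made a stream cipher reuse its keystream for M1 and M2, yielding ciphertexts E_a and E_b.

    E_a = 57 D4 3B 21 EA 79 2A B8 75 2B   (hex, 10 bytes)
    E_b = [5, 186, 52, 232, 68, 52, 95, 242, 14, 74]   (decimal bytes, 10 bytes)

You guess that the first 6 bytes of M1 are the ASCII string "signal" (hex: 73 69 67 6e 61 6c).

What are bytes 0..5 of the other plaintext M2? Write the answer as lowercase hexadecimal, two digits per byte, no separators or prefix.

First, E_a ⊕ E_b = (M1 ⊕ K) ⊕ (M2 ⊕ K) = M1 ⊕ M2, so the key drops out. Then M2 = (M1 ⊕ M2) ⊕ M1 over the first 6 bytes.
byte 0: (57 XOR 05) XOR 73 = 52 XOR 73 = 21
byte 1: (d4 XOR ba) XOR 69 = 6e XOR 69 = 07
byte 2: (3b XOR 34) XOR 67 = 0f XOR 67 = 68
byte 3: (21 XOR e8) XOR 6e = c9 XOR 6e = a7
byte 4: (ea XOR 44) XOR 61 = ae XOR 61 = cf
byte 5: (79 XOR 34) XOR 6c = 4d XOR 6c = 21

210768a7cf21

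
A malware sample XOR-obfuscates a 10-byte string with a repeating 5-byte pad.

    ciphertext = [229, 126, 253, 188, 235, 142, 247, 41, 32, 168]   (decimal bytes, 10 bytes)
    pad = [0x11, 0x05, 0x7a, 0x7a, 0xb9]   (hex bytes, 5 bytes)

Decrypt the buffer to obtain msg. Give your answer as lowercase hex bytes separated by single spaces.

The 5-byte key repeats, so the effective keystream is 11 05 7a 7a b9 11 05 7a 7a b9.
byte 0: 11100101 ^ 00010001 = 11110100
byte 1: 01111110 ^ 00000101 = 01111011
byte 2: 11111101 ^ 01111010 = 10000111
byte 3: 10111100 ^ 01111010 = 11000110
byte 4: 11101011 ^ 10111001 = 01010010
byte 5: 10001110 ^ 00010001 = 10011111
byte 6: 11110111 ^ 00000101 = 11110010
byte 7: 00101001 ^ 01111010 = 01010011
byte 8: 00100000 ^ 01111010 = 01011010
byte 9: 10101000 ^ 10111001 = 00010001

f4 7b 87 c6 52 9f f2 53 5a 11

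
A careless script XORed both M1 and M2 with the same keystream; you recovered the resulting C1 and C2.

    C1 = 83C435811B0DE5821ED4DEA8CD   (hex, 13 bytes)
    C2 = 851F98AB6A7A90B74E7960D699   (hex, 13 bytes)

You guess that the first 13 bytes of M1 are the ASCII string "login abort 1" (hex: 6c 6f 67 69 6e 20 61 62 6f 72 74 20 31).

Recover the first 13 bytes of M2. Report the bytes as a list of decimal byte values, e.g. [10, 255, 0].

First, C1 ⊕ C2 = (M1 ⊕ K) ⊕ (M2 ⊕ K) = M1 ⊕ M2, so the key drops out. Then M2 = (M1 ⊕ M2) ⊕ M1 over the first 13 bytes.
byte 0: (83 XOR 85) XOR 6c = 06 XOR 6c = 6a
byte 1: (c4 XOR 1f) XOR 6f = db XOR 6f = b4
byte 2: (35 XOR 98) XOR 67 = ad XOR 67 = ca
byte 3: (81 XOR ab) XOR 69 = 2a XOR 69 = 43
byte 4: (1b XOR 6a) XOR 6e = 71 XOR 6e = 1f
byte 5: (0d XOR 7a) XOR 20 = 77 XOR 20 = 57
byte 6: (e5 XOR 90) XOR 61 = 75 XOR 61 = 14
byte 7: (82 XOR b7) XOR 62 = 35 XOR 62 = 57
byte 8: (1e XOR 4e) XOR 6f = 50 XOR 6f = 3f
byte 9: (d4 XOR 79) XOR 72 = ad XOR 72 = df
byte 10: (de XOR 60) XOR 74 = be XOR 74 = ca
byte 11: (a8 XOR d6) XOR 20 = 7e XOR 20 = 5e
byte 12: (cd XOR 99) XOR 31 = 54 XOR 31 = 65

[106, 180, 202, 67, 31, 87, 20, 87, 63, 223, 202, 94, 101]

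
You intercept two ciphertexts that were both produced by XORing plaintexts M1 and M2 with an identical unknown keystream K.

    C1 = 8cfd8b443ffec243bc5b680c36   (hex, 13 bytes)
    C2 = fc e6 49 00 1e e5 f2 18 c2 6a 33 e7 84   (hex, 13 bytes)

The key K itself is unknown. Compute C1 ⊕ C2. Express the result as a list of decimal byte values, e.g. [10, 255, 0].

[112, 27, 194, 68, 33, 27, 48, 91, 126, 49, 91, 235, 178]

C1 ⊕ C2 = (M1 ⊕ K) ⊕ (M2 ⊕ K) = M1 ⊕ M2 — the shared key cancels under XOR.
byte 0: 8c ^ fc = 70
byte 1: fd ^ e6 = 1b
byte 2: 8b ^ 49 = c2
byte 3: 44 ^ 00 = 44
byte 4: 3f ^ 1e = 21
byte 5: fe ^ e5 = 1b
byte 6: c2 ^ f2 = 30
byte 7: 43 ^ 18 = 5b
byte 8: bc ^ c2 = 7e
byte 9: 5b ^ 6a = 31
byte 10: 68 ^ 33 = 5b
byte 11: 0c ^ e7 = eb
byte 12: 36 ^ 84 = b2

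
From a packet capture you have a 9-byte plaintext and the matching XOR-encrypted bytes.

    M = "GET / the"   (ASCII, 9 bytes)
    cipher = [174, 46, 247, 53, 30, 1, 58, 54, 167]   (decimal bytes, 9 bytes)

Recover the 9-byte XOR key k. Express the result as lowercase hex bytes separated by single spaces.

e9 6b a3 15 31 21 4e 5e c2

Since cipher = M ⊕ k, XORing both sides with M gives k = M ⊕ cipher.
 71 xor 174 = 233
 69 xor  46 = 107
 84 xor 247 = 163
 32 xor  53 =  21
 47 xor  30 =  49
 32 xor   1 =  33
116 xor  58 =  78
104 xor  54 =  94
101 xor 167 = 194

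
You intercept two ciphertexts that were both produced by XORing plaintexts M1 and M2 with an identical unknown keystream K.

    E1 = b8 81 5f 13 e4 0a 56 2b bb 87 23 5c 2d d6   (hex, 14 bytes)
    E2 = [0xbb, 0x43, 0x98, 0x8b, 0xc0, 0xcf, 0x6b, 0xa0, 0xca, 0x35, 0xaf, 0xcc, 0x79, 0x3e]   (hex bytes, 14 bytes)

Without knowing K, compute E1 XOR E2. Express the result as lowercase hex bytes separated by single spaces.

E1 ⊕ E2 = (M1 ⊕ K) ⊕ (M2 ⊕ K) = M1 ⊕ M2 — the shared key cancels under XOR.
byte 0: 10111000 xor 10111011 = 00000011
byte 1: 10000001 xor 01000011 = 11000010
byte 2: 01011111 xor 10011000 = 11000111
byte 3: 00010011 xor 10001011 = 10011000
byte 4: 11100100 xor 11000000 = 00100100
byte 5: 00001010 xor 11001111 = 11000101
byte 6: 01010110 xor 01101011 = 00111101
byte 7: 00101011 xor 10100000 = 10001011
byte 8: 10111011 xor 11001010 = 01110001
byte 9: 10000111 xor 00110101 = 10110010
byte 10: 00100011 xor 10101111 = 10001100
byte 11: 01011100 xor 11001100 = 10010000
byte 12: 00101101 xor 01111001 = 01010100
byte 13: 11010110 xor 00111110 = 11101000

03 c2 c7 98 24 c5 3d 8b 71 b2 8c 90 54 e8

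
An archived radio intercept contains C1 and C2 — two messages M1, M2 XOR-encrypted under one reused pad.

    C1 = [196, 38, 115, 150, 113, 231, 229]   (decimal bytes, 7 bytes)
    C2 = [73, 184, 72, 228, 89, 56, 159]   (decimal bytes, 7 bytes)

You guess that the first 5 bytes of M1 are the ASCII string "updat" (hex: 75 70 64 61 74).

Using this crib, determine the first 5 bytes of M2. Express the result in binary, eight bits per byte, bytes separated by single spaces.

First, C1 ⊕ C2 = (M1 ⊕ K) ⊕ (M2 ⊕ K) = M1 ⊕ M2, so the key drops out. Then M2 = (M1 ⊕ M2) ⊕ M1 over the first 5 bytes.
byte 0: (c4 ⊕ 49) ⊕ 75 = 8d ⊕ 75 = f8
byte 1: (26 ⊕ b8) ⊕ 70 = 9e ⊕ 70 = ee
byte 2: (73 ⊕ 48) ⊕ 64 = 3b ⊕ 64 = 5f
byte 3: (96 ⊕ e4) ⊕ 61 = 72 ⊕ 61 = 13
byte 4: (71 ⊕ 59) ⊕ 74 = 28 ⊕ 74 = 5c

11111000 11101110 01011111 00010011 01011100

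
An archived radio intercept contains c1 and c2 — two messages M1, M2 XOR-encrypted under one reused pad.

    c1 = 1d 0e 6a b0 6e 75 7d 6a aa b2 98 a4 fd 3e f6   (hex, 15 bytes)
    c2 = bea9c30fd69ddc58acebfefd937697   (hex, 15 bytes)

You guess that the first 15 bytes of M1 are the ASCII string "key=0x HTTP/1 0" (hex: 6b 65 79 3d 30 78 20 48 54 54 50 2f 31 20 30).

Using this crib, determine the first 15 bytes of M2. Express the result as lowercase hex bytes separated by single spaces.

First, c1 ⊕ c2 = (M1 ⊕ K) ⊕ (M2 ⊕ K) = M1 ⊕ M2, so the key drops out. Then M2 = (M1 ⊕ M2) ⊕ M1 over the first 15 bytes.
byte 0: (1d ⊕ be) ⊕ 6b = a3 ⊕ 6b = c8
byte 1: (0e ⊕ a9) ⊕ 65 = a7 ⊕ 65 = c2
byte 2: (6a ⊕ c3) ⊕ 79 = a9 ⊕ 79 = d0
byte 3: (b0 ⊕ 0f) ⊕ 3d = bf ⊕ 3d = 82
byte 4: (6e ⊕ d6) ⊕ 30 = b8 ⊕ 30 = 88
byte 5: (75 ⊕ 9d) ⊕ 78 = e8 ⊕ 78 = 90
byte 6: (7d ⊕ dc) ⊕ 20 = a1 ⊕ 20 = 81
byte 7: (6a ⊕ 58) ⊕ 48 = 32 ⊕ 48 = 7a
byte 8: (aa ⊕ ac) ⊕ 54 = 06 ⊕ 54 = 52
byte 9: (b2 ⊕ eb) ⊕ 54 = 59 ⊕ 54 = 0d
byte 10: (98 ⊕ fe) ⊕ 50 = 66 ⊕ 50 = 36
byte 11: (a4 ⊕ fd) ⊕ 2f = 59 ⊕ 2f = 76
byte 12: (fd ⊕ 93) ⊕ 31 = 6e ⊕ 31 = 5f
byte 13: (3e ⊕ 76) ⊕ 20 = 48 ⊕ 20 = 68
byte 14: (f6 ⊕ 97) ⊕ 30 = 61 ⊕ 30 = 51

c8 c2 d0 82 88 90 81 7a 52 0d 36 76 5f 68 51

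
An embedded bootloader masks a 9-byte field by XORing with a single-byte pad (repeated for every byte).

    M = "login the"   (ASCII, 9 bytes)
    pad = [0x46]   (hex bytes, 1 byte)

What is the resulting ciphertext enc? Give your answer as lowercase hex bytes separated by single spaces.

2a 29 21 2f 28 66 32 2e 23

The 1-byte key repeats, so the effective keystream is 46 46 46 46 46 46 46 46 46.
byte 0: 108 ^  70 =  42
byte 1: 111 ^  70 =  41
byte 2: 103 ^  70 =  33
byte 3: 105 ^  70 =  47
byte 4: 110 ^  70 =  40
byte 5:  32 ^  70 = 102
byte 6: 116 ^  70 =  50
byte 7: 104 ^  70 =  46
byte 8: 101 ^  70 =  35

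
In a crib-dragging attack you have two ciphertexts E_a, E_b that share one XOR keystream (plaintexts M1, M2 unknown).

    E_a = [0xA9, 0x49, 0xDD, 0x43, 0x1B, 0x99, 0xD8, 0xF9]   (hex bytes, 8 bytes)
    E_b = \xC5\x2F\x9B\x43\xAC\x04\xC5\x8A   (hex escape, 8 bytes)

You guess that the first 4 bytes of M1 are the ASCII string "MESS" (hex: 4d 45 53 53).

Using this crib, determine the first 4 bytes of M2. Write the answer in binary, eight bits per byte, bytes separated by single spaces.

00100001 00100011 00010101 01010011

First, E_a ⊕ E_b = (M1 ⊕ K) ⊕ (M2 ⊕ K) = M1 ⊕ M2, so the key drops out. Then M2 = (M1 ⊕ M2) ⊕ M1 over the first 4 bytes.
byte 0: (a9 XOR c5) XOR 4d = 6c XOR 4d = 21
byte 1: (49 XOR 2f) XOR 45 = 66 XOR 45 = 23
byte 2: (dd XOR 9b) XOR 53 = 46 XOR 53 = 15
byte 3: (43 XOR 43) XOR 53 = 00 XOR 53 = 53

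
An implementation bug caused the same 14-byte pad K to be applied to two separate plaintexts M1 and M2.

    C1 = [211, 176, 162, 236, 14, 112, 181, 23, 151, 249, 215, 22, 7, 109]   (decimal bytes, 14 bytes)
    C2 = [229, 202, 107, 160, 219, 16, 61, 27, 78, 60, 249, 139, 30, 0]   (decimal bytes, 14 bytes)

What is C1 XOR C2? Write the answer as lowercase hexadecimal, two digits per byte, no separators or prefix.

C1 ⊕ C2 = (M1 ⊕ K) ⊕ (M2 ⊕ K) = M1 ⊕ M2 — the shared key cancels under XOR.
byte 0: 211 XOR 229 =  54
byte 1: 176 XOR 202 = 122
byte 2: 162 XOR 107 = 201
byte 3: 236 XOR 160 =  76
byte 4:  14 XOR 219 = 213
byte 5: 112 XOR  16 =  96
byte 6: 181 XOR  61 = 136
byte 7:  23 XOR  27 =  12
byte 8: 151 XOR  78 = 217
byte 9: 249 XOR  60 = 197
byte 10: 215 XOR 249 =  46
byte 11:  22 XOR 139 = 157
byte 12:   7 XOR  30 =  25
byte 13: 109 XOR   0 = 109

367ac94cd560880cd9c52e9d196d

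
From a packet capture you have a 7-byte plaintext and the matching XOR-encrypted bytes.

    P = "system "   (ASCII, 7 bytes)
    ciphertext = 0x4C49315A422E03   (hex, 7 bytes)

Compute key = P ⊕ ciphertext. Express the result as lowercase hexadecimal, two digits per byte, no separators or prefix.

3f30422e274323

Since ciphertext = P ⊕ key, XORing both sides with P gives key = P ⊕ ciphertext.
byte 0: 73 XOR 4c = 3f
byte 1: 79 XOR 49 = 30
byte 2: 73 XOR 31 = 42
byte 3: 74 XOR 5a = 2e
byte 4: 65 XOR 42 = 27
byte 5: 6d XOR 2e = 43
byte 6: 20 XOR 03 = 23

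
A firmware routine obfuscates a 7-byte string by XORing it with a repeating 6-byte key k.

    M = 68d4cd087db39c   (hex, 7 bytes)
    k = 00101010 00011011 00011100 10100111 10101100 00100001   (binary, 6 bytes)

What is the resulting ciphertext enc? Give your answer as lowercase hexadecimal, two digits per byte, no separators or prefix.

42cfd1afd192b6

The 6-byte key repeats, so the effective keystream is 2a 1b 1c a7 ac 21 2a.
byte 0: 104 xor  42 =  66
byte 1: 212 xor  27 = 207
byte 2: 205 xor  28 = 209
byte 3:   8 xor 167 = 175
byte 4: 125 xor 172 = 209
byte 5: 179 xor  33 = 146
byte 6: 156 xor  42 = 182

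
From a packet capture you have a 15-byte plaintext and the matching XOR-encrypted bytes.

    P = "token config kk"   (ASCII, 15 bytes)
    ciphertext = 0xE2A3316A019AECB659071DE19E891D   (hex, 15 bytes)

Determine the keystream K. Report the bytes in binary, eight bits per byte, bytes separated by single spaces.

10010110 11001100 01011010 00001111 01101111 10111010 10001111 11011001 00110111 01100001 01110100 10000110 10111110 11100010 01110110

Since ciphertext = P ⊕ K, XORing both sides with P gives K = P ⊕ ciphertext.
116 xor 226 = 150
111 xor 163 = 204
107 xor  49 =  90
101 xor 106 =  15
110 xor   1 = 111
 32 xor 154 = 186
 99 xor 236 = 143
111 xor 182 = 217
110 xor  89 =  55
102 xor   7 =  97
105 xor  29 = 116
103 xor 225 = 134
 32 xor 158 = 190
107 xor 137 = 226
107 xor  29 = 118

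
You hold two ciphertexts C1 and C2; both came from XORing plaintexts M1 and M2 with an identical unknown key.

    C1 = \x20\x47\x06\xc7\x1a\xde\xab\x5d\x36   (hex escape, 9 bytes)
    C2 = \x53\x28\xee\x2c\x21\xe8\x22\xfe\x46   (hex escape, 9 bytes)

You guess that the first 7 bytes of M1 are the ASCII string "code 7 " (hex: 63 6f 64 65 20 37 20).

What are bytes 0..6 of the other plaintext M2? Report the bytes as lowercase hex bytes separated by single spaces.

First, C1 ⊕ C2 = (M1 ⊕ K) ⊕ (M2 ⊕ K) = M1 ⊕ M2, so the key drops out. Then M2 = (M1 ⊕ M2) ⊕ M1 over the first 7 bytes.
byte 0: (20 XOR 53) XOR 63 = 73 XOR 63 = 10
byte 1: (47 XOR 28) XOR 6f = 6f XOR 6f = 00
byte 2: (06 XOR ee) XOR 64 = e8 XOR 64 = 8c
byte 3: (c7 XOR 2c) XOR 65 = eb XOR 65 = 8e
byte 4: (1a XOR 21) XOR 20 = 3b XOR 20 = 1b
byte 5: (de XOR e8) XOR 37 = 36 XOR 37 = 01
byte 6: (ab XOR 22) XOR 20 = 89 XOR 20 = a9

10 00 8c 8e 1b 01 a9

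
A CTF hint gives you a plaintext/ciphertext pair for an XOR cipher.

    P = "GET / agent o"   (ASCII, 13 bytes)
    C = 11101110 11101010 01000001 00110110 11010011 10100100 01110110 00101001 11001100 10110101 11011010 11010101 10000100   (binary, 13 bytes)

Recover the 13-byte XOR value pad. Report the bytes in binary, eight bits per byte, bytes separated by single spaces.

10101001 10101111 00010101 00010110 11111100 10000100 00010111 01001110 10101001 11011011 10101110 11110101 11101011

Since C = P ⊕ pad, XORing both sides with P gives pad = P ⊕ C.
01000111 ⊕ 11101110 = 10101001
01000101 ⊕ 11101010 = 10101111
01010100 ⊕ 01000001 = 00010101
00100000 ⊕ 00110110 = 00010110
00101111 ⊕ 11010011 = 11111100
00100000 ⊕ 10100100 = 10000100
01100001 ⊕ 01110110 = 00010111
01100111 ⊕ 00101001 = 01001110
01100101 ⊕ 11001100 = 10101001
01101110 ⊕ 10110101 = 11011011
01110100 ⊕ 11011010 = 10101110
00100000 ⊕ 11010101 = 11110101
01101111 ⊕ 10000100 = 11101011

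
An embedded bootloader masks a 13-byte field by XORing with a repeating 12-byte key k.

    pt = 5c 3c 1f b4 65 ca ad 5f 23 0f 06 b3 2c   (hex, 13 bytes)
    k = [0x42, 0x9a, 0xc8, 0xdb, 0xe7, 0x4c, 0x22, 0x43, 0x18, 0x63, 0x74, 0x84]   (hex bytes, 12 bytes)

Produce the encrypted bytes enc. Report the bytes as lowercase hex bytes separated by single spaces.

The 12-byte key repeats, so the effective keystream is 42 9a c8 db e7 4c 22 43 18 63 74 84 42.
byte 0: 5c ^ 42 = 1e
byte 1: 3c ^ 9a = a6
byte 2: 1f ^ c8 = d7
byte 3: b4 ^ db = 6f
byte 4: 65 ^ e7 = 82
byte 5: ca ^ 4c = 86
byte 6: ad ^ 22 = 8f
byte 7: 5f ^ 43 = 1c
byte 8: 23 ^ 18 = 3b
byte 9: 0f ^ 63 = 6c
byte 10: 06 ^ 74 = 72
byte 11: b3 ^ 84 = 37
byte 12: 2c ^ 42 = 6e

1e a6 d7 6f 82 86 8f 1c 3b 6c 72 37 6e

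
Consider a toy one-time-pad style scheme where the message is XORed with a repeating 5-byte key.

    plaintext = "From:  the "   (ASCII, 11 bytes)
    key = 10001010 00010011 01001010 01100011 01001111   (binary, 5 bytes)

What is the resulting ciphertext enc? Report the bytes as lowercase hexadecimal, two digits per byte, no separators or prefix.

The 5-byte key repeats, so the effective keystream is 8a 13 4a 63 4f 8a 13 4a 63 4f 8a.
byte 0:  70 xor 138 = 204
byte 1: 114 xor  19 =  97
byte 2: 111 xor  74 =  37
byte 3: 109 xor  99 =  14
byte 4:  58 xor  79 = 117
byte 5:  32 xor 138 = 170
byte 6:  32 xor  19 =  51
byte 7: 116 xor  74 =  62
byte 8: 104 xor  99 =  11
byte 9: 101 xor  79 =  42
byte 10:  32 xor 138 = 170

cc61250e75aa333e0b2aaa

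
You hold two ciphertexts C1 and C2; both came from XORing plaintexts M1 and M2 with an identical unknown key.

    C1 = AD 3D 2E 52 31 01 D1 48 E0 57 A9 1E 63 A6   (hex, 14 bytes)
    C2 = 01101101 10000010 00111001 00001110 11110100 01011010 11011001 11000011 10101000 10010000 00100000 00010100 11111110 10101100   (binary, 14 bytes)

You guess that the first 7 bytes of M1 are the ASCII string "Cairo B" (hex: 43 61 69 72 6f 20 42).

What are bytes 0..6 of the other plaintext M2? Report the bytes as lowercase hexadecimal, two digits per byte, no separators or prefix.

83de7e2eaa7b4a

First, C1 ⊕ C2 = (M1 ⊕ K) ⊕ (M2 ⊕ K) = M1 ⊕ M2, so the key drops out. Then M2 = (M1 ⊕ M2) ⊕ M1 over the first 7 bytes.
byte 0: (ad ⊕ 6d) ⊕ 43 = c0 ⊕ 43 = 83
byte 1: (3d ⊕ 82) ⊕ 61 = bf ⊕ 61 = de
byte 2: (2e ⊕ 39) ⊕ 69 = 17 ⊕ 69 = 7e
byte 3: (52 ⊕ 0e) ⊕ 72 = 5c ⊕ 72 = 2e
byte 4: (31 ⊕ f4) ⊕ 6f = c5 ⊕ 6f = aa
byte 5: (01 ⊕ 5a) ⊕ 20 = 5b ⊕ 20 = 7b
byte 6: (d1 ⊕ d9) ⊕ 42 = 08 ⊕ 42 = 4a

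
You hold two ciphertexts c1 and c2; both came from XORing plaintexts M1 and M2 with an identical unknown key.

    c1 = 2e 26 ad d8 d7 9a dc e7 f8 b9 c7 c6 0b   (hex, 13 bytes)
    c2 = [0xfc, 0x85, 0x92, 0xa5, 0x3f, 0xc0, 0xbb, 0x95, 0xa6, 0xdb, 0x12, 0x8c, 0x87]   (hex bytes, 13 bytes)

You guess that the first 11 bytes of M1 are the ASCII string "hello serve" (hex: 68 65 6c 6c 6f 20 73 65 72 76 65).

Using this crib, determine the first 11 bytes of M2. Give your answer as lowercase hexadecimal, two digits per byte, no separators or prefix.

First, c1 ⊕ c2 = (M1 ⊕ K) ⊕ (M2 ⊕ K) = M1 ⊕ M2, so the key drops out. Then M2 = (M1 ⊕ M2) ⊕ M1 over the first 11 bytes.
byte 0: (2e XOR fc) XOR 68 = d2 XOR 68 = ba
byte 1: (26 XOR 85) XOR 65 = a3 XOR 65 = c6
byte 2: (ad XOR 92) XOR 6c = 3f XOR 6c = 53
byte 3: (d8 XOR a5) XOR 6c = 7d XOR 6c = 11
byte 4: (d7 XOR 3f) XOR 6f = e8 XOR 6f = 87
byte 5: (9a XOR c0) XOR 20 = 5a XOR 20 = 7a
byte 6: (dc XOR bb) XOR 73 = 67 XOR 73 = 14
byte 7: (e7 XOR 95) XOR 65 = 72 XOR 65 = 17
byte 8: (f8 XOR a6) XOR 72 = 5e XOR 72 = 2c
byte 9: (b9 XOR db) XOR 76 = 62 XOR 76 = 14
byte 10: (c7 XOR 12) XOR 65 = d5 XOR 65 = b0

bac65311877a14172c14b0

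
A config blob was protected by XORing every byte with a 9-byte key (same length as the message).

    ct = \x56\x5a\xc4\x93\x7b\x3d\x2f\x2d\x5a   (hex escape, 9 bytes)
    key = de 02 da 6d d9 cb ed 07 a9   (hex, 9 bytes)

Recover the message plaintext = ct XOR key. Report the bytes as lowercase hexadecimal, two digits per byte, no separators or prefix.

XOR is its own inverse, so applying the key byte-wise gives the result directly.
56 ^ de = 88
5a ^ 02 = 58
c4 ^ da = 1e
93 ^ 6d = fe
7b ^ d9 = a2
3d ^ cb = f6
2f ^ ed = c2
2d ^ 07 = 2a
5a ^ a9 = f3

88581efea2f6c22af3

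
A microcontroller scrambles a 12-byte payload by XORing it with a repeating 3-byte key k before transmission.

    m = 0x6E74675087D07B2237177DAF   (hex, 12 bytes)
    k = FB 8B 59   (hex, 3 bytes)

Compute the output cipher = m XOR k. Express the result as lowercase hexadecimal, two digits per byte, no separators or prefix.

95ff3eab0c8980a96eecf6f6

The 3-byte key repeats, so the effective keystream is fb 8b 59 fb 8b 59 fb 8b 59 fb 8b 59.
byte 0: 01101110 xor 11111011 = 10010101
byte 1: 01110100 xor 10001011 = 11111111
byte 2: 01100111 xor 01011001 = 00111110
byte 3: 01010000 xor 11111011 = 10101011
byte 4: 10000111 xor 10001011 = 00001100
byte 5: 11010000 xor 01011001 = 10001001
byte 6: 01111011 xor 11111011 = 10000000
byte 7: 00100010 xor 10001011 = 10101001
byte 8: 00110111 xor 01011001 = 01101110
byte 9: 00010111 xor 11111011 = 11101100
byte 10: 01111101 xor 10001011 = 11110110
byte 11: 10101111 xor 01011001 = 11110110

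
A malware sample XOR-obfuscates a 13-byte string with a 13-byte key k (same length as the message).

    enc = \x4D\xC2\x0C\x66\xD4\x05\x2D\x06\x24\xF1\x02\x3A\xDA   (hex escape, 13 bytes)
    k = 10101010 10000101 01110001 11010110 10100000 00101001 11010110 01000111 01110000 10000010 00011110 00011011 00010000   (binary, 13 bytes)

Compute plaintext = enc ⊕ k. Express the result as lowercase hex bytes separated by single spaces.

e7 47 7d b0 74 2c fb 41 54 73 1c 21 ca

XOR is its own inverse, so applying the key byte-wise gives the result directly.
byte 0: 4d ^ aa = e7
byte 1: c2 ^ 85 = 47
byte 2: 0c ^ 71 = 7d
byte 3: 66 ^ d6 = b0
byte 4: d4 ^ a0 = 74
byte 5: 05 ^ 29 = 2c
byte 6: 2d ^ d6 = fb
byte 7: 06 ^ 47 = 41
byte 8: 24 ^ 70 = 54
byte 9: f1 ^ 82 = 73
byte 10: 02 ^ 1e = 1c
byte 11: 3a ^ 1b = 21
byte 12: da ^ 10 = ca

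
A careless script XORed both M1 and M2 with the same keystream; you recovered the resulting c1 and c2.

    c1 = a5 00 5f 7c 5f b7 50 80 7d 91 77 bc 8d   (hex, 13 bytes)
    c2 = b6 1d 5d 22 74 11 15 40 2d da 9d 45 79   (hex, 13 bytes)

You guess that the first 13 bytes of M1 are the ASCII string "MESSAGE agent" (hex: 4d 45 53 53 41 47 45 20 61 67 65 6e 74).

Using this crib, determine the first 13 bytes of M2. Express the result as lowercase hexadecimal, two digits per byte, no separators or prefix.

First, c1 ⊕ c2 = (M1 ⊕ K) ⊕ (M2 ⊕ K) = M1 ⊕ M2, so the key drops out. Then M2 = (M1 ⊕ M2) ⊕ M1 over the first 13 bytes.
byte 0: (a5 XOR b6) XOR 4d = 13 XOR 4d = 5e
byte 1: (00 XOR 1d) XOR 45 = 1d XOR 45 = 58
byte 2: (5f XOR 5d) XOR 53 = 02 XOR 53 = 51
byte 3: (7c XOR 22) XOR 53 = 5e XOR 53 = 0d
byte 4: (5f XOR 74) XOR 41 = 2b XOR 41 = 6a
byte 5: (b7 XOR 11) XOR 47 = a6 XOR 47 = e1
byte 6: (50 XOR 15) XOR 45 = 45 XOR 45 = 00
byte 7: (80 XOR 40) XOR 20 = c0 XOR 20 = e0
byte 8: (7d XOR 2d) XOR 61 = 50 XOR 61 = 31
byte 9: (91 XOR da) XOR 67 = 4b XOR 67 = 2c
byte 10: (77 XOR 9d) XOR 65 = ea XOR 65 = 8f
byte 11: (bc XOR 45) XOR 6e = f9 XOR 6e = 97
byte 12: (8d XOR 79) XOR 74 = f4 XOR 74 = 80

5e58510d6ae100e0312c8f9780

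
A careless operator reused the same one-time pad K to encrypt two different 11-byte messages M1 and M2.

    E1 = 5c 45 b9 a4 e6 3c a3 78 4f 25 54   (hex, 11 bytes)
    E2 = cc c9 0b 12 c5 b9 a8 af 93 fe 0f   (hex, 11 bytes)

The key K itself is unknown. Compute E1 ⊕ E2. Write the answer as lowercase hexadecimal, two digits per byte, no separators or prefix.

908cb2b623850bd7dcdb5b

E1 ⊕ E2 = (M1 ⊕ K) ⊕ (M2 ⊕ K) = M1 ⊕ M2 — the shared key cancels under XOR.
byte 0: 5c xor cc = 90
byte 1: 45 xor c9 = 8c
byte 2: b9 xor 0b = b2
byte 3: a4 xor 12 = b6
byte 4: e6 xor c5 = 23
byte 5: 3c xor b9 = 85
byte 6: a3 xor a8 = 0b
byte 7: 78 xor af = d7
byte 8: 4f xor 93 = dc
byte 9: 25 xor fe = db
byte 10: 54 xor 0f = 5b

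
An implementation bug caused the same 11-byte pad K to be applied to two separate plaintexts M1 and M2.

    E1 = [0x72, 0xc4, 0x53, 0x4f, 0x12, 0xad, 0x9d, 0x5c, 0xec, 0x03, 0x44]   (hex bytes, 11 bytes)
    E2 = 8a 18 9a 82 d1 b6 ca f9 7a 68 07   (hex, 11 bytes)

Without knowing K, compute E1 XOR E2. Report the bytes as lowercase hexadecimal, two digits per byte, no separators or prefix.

f8dcc9cdc31b57a5966b43

E1 ⊕ E2 = (M1 ⊕ K) ⊕ (M2 ⊕ K) = M1 ⊕ M2 — the shared key cancels under XOR.
byte 0: 01110010 ⊕ 10001010 = 11111000
byte 1: 11000100 ⊕ 00011000 = 11011100
byte 2: 01010011 ⊕ 10011010 = 11001001
byte 3: 01001111 ⊕ 10000010 = 11001101
byte 4: 00010010 ⊕ 11010001 = 11000011
byte 5: 10101101 ⊕ 10110110 = 00011011
byte 6: 10011101 ⊕ 11001010 = 01010111
byte 7: 01011100 ⊕ 11111001 = 10100101
byte 8: 11101100 ⊕ 01111010 = 10010110
byte 9: 00000011 ⊕ 01101000 = 01101011
byte 10: 01000100 ⊕ 00000111 = 01000011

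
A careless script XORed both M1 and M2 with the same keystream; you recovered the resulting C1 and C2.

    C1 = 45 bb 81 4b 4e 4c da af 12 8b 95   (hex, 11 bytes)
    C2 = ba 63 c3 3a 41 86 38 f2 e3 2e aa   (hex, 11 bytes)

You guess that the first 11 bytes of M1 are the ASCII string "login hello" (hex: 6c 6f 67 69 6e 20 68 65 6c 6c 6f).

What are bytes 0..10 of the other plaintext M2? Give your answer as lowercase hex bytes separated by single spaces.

93 b7 25 18 61 ea 8a 38 9d c9 50

First, C1 ⊕ C2 = (M1 ⊕ K) ⊕ (M2 ⊕ K) = M1 ⊕ M2, so the key drops out. Then M2 = (M1 ⊕ M2) ⊕ M1 over the first 11 bytes.
byte 0: (45 ⊕ ba) ⊕ 6c = ff ⊕ 6c = 93
byte 1: (bb ⊕ 63) ⊕ 6f = d8 ⊕ 6f = b7
byte 2: (81 ⊕ c3) ⊕ 67 = 42 ⊕ 67 = 25
byte 3: (4b ⊕ 3a) ⊕ 69 = 71 ⊕ 69 = 18
byte 4: (4e ⊕ 41) ⊕ 6e = 0f ⊕ 6e = 61
byte 5: (4c ⊕ 86) ⊕ 20 = ca ⊕ 20 = ea
byte 6: (da ⊕ 38) ⊕ 68 = e2 ⊕ 68 = 8a
byte 7: (af ⊕ f2) ⊕ 65 = 5d ⊕ 65 = 38
byte 8: (12 ⊕ e3) ⊕ 6c = f1 ⊕ 6c = 9d
byte 9: (8b ⊕ 2e) ⊕ 6c = a5 ⊕ 6c = c9
byte 10: (95 ⊕ aa) ⊕ 6f = 3f ⊕ 6f = 50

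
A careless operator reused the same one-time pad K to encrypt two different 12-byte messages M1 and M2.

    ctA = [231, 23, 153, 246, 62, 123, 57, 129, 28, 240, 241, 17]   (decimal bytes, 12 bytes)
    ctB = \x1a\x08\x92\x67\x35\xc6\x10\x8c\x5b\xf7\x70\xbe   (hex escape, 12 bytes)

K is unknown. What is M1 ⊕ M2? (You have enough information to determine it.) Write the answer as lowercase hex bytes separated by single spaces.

ctA ⊕ ctB = (M1 ⊕ K) ⊕ (M2 ⊕ K) = M1 ⊕ M2 — the shared key cancels under XOR.
e7 XOR 1a = fd
17 XOR 08 = 1f
99 XOR 92 = 0b
f6 XOR 67 = 91
3e XOR 35 = 0b
7b XOR c6 = bd
39 XOR 10 = 29
81 XOR 8c = 0d
1c XOR 5b = 47
f0 XOR f7 = 07
f1 XOR 70 = 81
11 XOR be = af

fd 1f 0b 91 0b bd 29 0d 47 07 81 af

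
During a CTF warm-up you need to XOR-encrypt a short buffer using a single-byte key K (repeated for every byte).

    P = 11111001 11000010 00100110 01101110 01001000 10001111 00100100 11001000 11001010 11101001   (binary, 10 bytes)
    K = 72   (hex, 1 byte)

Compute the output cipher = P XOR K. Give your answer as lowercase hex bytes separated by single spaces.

8b b0 54 1c 3a fd 56 ba b8 9b

The 1-byte key repeats, so the effective keystream is 72 72 72 72 72 72 72 72 72 72.
byte 0: f9 ^ 72 = 8b
byte 1: c2 ^ 72 = b0
byte 2: 26 ^ 72 = 54
byte 3: 6e ^ 72 = 1c
byte 4: 48 ^ 72 = 3a
byte 5: 8f ^ 72 = fd
byte 6: 24 ^ 72 = 56
byte 7: c8 ^ 72 = ba
byte 8: ca ^ 72 = b8
byte 9: e9 ^ 72 = 9b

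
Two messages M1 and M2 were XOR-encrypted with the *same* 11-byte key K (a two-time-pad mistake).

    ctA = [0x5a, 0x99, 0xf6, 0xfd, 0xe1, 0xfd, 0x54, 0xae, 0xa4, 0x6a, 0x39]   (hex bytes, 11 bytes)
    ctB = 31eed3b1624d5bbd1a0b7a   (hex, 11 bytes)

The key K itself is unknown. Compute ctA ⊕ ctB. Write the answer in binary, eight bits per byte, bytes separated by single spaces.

01101011 01110111 00100101 01001100 10000011 10110000 00001111 00010011 10111110 01100001 01000011

ctA ⊕ ctB = (M1 ⊕ K) ⊕ (M2 ⊕ K) = M1 ⊕ M2 — the shared key cancels under XOR.
 90 xor  49 = 107
153 xor 238 = 119
246 xor 211 =  37
253 xor 177 =  76
225 xor  98 = 131
253 xor  77 = 176
 84 xor  91 =  15
174 xor 189 =  19
164 xor  26 = 190
106 xor  11 =  97
 57 xor 122 =  67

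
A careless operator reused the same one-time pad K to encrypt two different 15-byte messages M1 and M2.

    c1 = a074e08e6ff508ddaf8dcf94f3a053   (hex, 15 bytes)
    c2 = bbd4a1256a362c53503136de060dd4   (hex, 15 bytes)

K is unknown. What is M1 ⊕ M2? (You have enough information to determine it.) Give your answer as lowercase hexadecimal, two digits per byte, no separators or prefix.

1ba041ab05c3248effbcf94af5ad87

c1 ⊕ c2 = (M1 ⊕ K) ⊕ (M2 ⊕ K) = M1 ⊕ M2 — the shared key cancels under XOR.
a0 ^ bb = 1b
74 ^ d4 = a0
e0 ^ a1 = 41
8e ^ 25 = ab
6f ^ 6a = 05
f5 ^ 36 = c3
08 ^ 2c = 24
dd ^ 53 = 8e
af ^ 50 = ff
8d ^ 31 = bc
cf ^ 36 = f9
94 ^ de = 4a
f3 ^ 06 = f5
a0 ^ 0d = ad
53 ^ d4 = 87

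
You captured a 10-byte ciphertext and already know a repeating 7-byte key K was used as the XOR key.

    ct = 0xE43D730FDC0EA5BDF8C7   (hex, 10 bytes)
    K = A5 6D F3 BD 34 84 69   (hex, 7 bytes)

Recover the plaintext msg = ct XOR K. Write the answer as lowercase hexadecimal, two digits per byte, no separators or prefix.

The 7-byte key repeats, so the effective keystream is a5 6d f3 bd 34 84 69 a5 6d f3.
byte 0: e4 ⊕ a5 = 41
byte 1: 3d ⊕ 6d = 50
byte 2: 73 ⊕ f3 = 80
byte 3: 0f ⊕ bd = b2
byte 4: dc ⊕ 34 = e8
byte 5: 0e ⊕ 84 = 8a
byte 6: a5 ⊕ 69 = cc
byte 7: bd ⊕ a5 = 18
byte 8: f8 ⊕ 6d = 95
byte 9: c7 ⊕ f3 = 34

415080b2e88acc189534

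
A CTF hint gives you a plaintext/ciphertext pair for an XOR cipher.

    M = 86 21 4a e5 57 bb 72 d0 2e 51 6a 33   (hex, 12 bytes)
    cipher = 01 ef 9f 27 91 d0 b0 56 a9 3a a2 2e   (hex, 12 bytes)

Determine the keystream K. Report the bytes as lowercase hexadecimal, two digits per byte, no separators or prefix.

87ced5c2c66bc286876bc81d

Since cipher = M ⊕ K, XORing both sides with M gives K = M ⊕ cipher.
134 ^   1 = 135
 33 ^ 239 = 206
 74 ^ 159 = 213
229 ^  39 = 194
 87 ^ 145 = 198
187 ^ 208 = 107
114 ^ 176 = 194
208 ^  86 = 134
 46 ^ 169 = 135
 81 ^  58 = 107
106 ^ 162 = 200
 51 ^  46 =  29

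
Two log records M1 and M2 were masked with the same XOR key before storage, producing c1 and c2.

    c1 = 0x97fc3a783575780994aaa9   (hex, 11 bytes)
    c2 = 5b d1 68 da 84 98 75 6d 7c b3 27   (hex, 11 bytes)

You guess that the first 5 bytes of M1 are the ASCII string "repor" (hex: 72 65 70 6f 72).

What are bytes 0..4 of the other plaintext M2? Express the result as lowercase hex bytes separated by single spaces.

First, c1 ⊕ c2 = (M1 ⊕ K) ⊕ (M2 ⊕ K) = M1 ⊕ M2, so the key drops out. Then M2 = (M1 ⊕ M2) ⊕ M1 over the first 5 bytes.
byte 0: (97 ^ 5b) ^ 72 = cc ^ 72 = be
byte 1: (fc ^ d1) ^ 65 = 2d ^ 65 = 48
byte 2: (3a ^ 68) ^ 70 = 52 ^ 70 = 22
byte 3: (78 ^ da) ^ 6f = a2 ^ 6f = cd
byte 4: (35 ^ 84) ^ 72 = b1 ^ 72 = c3

be 48 22 cd c3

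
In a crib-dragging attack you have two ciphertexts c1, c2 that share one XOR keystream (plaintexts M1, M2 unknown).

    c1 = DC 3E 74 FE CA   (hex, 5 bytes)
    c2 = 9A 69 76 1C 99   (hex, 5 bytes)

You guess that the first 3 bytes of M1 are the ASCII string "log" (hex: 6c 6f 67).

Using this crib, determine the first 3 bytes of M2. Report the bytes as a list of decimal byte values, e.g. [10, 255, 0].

First, c1 ⊕ c2 = (M1 ⊕ K) ⊕ (M2 ⊕ K) = M1 ⊕ M2, so the key drops out. Then M2 = (M1 ⊕ M2) ⊕ M1 over the first 3 bytes.
byte 0: (dc xor 9a) xor 6c = 46 xor 6c = 2a
byte 1: (3e xor 69) xor 6f = 57 xor 6f = 38
byte 2: (74 xor 76) xor 67 = 02 xor 67 = 65

[42, 56, 101]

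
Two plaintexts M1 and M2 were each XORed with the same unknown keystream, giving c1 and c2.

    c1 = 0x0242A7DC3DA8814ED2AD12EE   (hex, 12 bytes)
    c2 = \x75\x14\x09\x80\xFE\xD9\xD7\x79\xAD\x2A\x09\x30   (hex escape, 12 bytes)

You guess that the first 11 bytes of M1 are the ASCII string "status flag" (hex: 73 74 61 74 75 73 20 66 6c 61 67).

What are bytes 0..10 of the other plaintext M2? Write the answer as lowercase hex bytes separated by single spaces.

First, c1 ⊕ c2 = (M1 ⊕ K) ⊕ (M2 ⊕ K) = M1 ⊕ M2, so the key drops out. Then M2 = (M1 ⊕ M2) ⊕ M1 over the first 11 bytes.
byte 0: (02 ⊕ 75) ⊕ 73 = 77 ⊕ 73 = 04
byte 1: (42 ⊕ 14) ⊕ 74 = 56 ⊕ 74 = 22
byte 2: (a7 ⊕ 09) ⊕ 61 = ae ⊕ 61 = cf
byte 3: (dc ⊕ 80) ⊕ 74 = 5c ⊕ 74 = 28
byte 4: (3d ⊕ fe) ⊕ 75 = c3 ⊕ 75 = b6
byte 5: (a8 ⊕ d9) ⊕ 73 = 71 ⊕ 73 = 02
byte 6: (81 ⊕ d7) ⊕ 20 = 56 ⊕ 20 = 76
byte 7: (4e ⊕ 79) ⊕ 66 = 37 ⊕ 66 = 51
byte 8: (d2 ⊕ ad) ⊕ 6c = 7f ⊕ 6c = 13
byte 9: (ad ⊕ 2a) ⊕ 61 = 87 ⊕ 61 = e6
byte 10: (12 ⊕ 09) ⊕ 67 = 1b ⊕ 67 = 7c

04 22 cf 28 b6 02 76 51 13 e6 7c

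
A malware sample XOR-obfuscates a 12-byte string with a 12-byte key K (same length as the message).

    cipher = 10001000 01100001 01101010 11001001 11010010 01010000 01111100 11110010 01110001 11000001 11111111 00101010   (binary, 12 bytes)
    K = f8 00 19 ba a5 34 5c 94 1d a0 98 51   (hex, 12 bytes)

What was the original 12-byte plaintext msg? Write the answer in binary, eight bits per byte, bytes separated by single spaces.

byte 0: 10001000 ⊕ 11111000 = 01110000
byte 1: 01100001 ⊕ 00000000 = 01100001
byte 2: 01101010 ⊕ 00011001 = 01110011
byte 3: 11001001 ⊕ 10111010 = 01110011
byte 4: 11010010 ⊕ 10100101 = 01110111
byte 5: 01010000 ⊕ 00110100 = 01100100
byte 6: 01111100 ⊕ 01011100 = 00100000
byte 7: 11110010 ⊕ 10010100 = 01100110
byte 8: 01110001 ⊕ 00011101 = 01101100
byte 9: 11000001 ⊕ 10100000 = 01100001
byte 10: 11111111 ⊕ 10011000 = 01100111
byte 11: 00101010 ⊕ 01010001 = 01111011

01110000 01100001 01110011 01110011 01110111 01100100 00100000 01100110 01101100 01100001 01100111 01111011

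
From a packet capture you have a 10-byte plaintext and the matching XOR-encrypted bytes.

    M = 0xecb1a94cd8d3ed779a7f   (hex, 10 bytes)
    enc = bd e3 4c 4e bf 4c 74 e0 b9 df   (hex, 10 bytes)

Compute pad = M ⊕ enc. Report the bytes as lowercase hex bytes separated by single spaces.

51 52 e5 02 67 9f 99 97 23 a0

Since enc = M ⊕ pad, XORing both sides with M gives pad = M ⊕ enc.
ec XOR bd = 51
b1 XOR e3 = 52
a9 XOR 4c = e5
4c XOR 4e = 02
d8 XOR bf = 67
d3 XOR 4c = 9f
ed XOR 74 = 99
77 XOR e0 = 97
9a XOR b9 = 23
7f XOR df = a0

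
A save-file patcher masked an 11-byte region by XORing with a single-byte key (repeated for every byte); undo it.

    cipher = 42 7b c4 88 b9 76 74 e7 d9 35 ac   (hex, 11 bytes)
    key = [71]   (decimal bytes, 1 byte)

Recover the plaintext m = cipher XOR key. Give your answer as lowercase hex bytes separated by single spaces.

05 3c 83 cf fe 31 33 a0 9e 72 eb

The 1-byte key repeats, so the effective keystream is 47 47 47 47 47 47 47 47 47 47 47.
byte 0:  66 xor  71 =   5
byte 1: 123 xor  71 =  60
byte 2: 196 xor  71 = 131
byte 3: 136 xor  71 = 207
byte 4: 185 xor  71 = 254
byte 5: 118 xor  71 =  49
byte 6: 116 xor  71 =  51
byte 7: 231 xor  71 = 160
byte 8: 217 xor  71 = 158
byte 9:  53 xor  71 = 114
byte 10: 172 xor  71 = 235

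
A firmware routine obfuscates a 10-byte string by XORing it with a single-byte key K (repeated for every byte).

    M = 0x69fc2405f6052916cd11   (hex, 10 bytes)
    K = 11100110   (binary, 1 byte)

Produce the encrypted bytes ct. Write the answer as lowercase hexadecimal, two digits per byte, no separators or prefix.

8f1ac2e310e3cff02bf7

The 1-byte key repeats, so the effective keystream is e6 e6 e6 e6 e6 e6 e6 e6 e6 e6.
byte 0: 69 XOR e6 = 8f
byte 1: fc XOR e6 = 1a
byte 2: 24 XOR e6 = c2
byte 3: 05 XOR e6 = e3
byte 4: f6 XOR e6 = 10
byte 5: 05 XOR e6 = e3
byte 6: 29 XOR e6 = cf
byte 7: 16 XOR e6 = f0
byte 8: cd XOR e6 = 2b
byte 9: 11 XOR e6 = f7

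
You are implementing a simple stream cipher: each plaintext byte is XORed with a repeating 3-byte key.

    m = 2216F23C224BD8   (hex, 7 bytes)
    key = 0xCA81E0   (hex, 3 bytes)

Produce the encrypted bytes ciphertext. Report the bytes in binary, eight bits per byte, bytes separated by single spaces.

11101000 10010111 00010010 11110110 10100011 10101011 00010010

The 3-byte key repeats, so the effective keystream is ca 81 e0 ca 81 e0 ca.
byte 0:  34 XOR 202 = 232
byte 1:  22 XOR 129 = 151
byte 2: 242 XOR 224 =  18
byte 3:  60 XOR 202 = 246
byte 4:  34 XOR 129 = 163
byte 5:  75 XOR 224 = 171
byte 6: 216 XOR 202 =  18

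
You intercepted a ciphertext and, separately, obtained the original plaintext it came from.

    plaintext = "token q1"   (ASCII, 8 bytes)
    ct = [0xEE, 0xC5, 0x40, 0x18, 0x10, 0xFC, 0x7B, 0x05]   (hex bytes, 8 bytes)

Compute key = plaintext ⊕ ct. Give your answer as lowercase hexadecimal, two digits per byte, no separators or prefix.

Since ct = plaintext ⊕ key, XORing both sides with plaintext gives key = plaintext ⊕ ct.
byte 0: 116 ^ 238 = 154
byte 1: 111 ^ 197 = 170
byte 2: 107 ^  64 =  43
byte 3: 101 ^  24 = 125
byte 4: 110 ^  16 = 126
byte 5:  32 ^ 252 = 220
byte 6: 113 ^ 123 =  10
byte 7:  49 ^   5 =  52

9aaa2b7d7edc0a34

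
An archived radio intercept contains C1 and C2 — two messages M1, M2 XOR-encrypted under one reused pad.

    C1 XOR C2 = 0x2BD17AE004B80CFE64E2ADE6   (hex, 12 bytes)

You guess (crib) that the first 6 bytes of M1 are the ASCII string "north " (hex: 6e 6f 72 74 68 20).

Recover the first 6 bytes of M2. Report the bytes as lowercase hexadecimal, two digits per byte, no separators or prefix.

45be08946c98

Since C1 ⊕ C2 = M1 ⊕ M2, XORing with the guessed M1 bytes yields the corresponding M2 bytes: M2 = (C1 ⊕ C2) ⊕ M1.
2b ^ 6e = 45
d1 ^ 6f = be
7a ^ 72 = 08
e0 ^ 74 = 94
04 ^ 68 = 6c
b8 ^ 20 = 98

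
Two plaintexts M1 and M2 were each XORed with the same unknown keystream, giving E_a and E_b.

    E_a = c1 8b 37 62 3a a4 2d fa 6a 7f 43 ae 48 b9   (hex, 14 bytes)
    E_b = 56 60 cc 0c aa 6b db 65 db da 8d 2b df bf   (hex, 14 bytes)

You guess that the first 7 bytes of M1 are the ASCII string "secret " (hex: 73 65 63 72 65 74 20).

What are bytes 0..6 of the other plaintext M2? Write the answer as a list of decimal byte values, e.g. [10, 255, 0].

[228, 142, 152, 28, 245, 187, 214]

First, E_a ⊕ E_b = (M1 ⊕ K) ⊕ (M2 ⊕ K) = M1 ⊕ M2, so the key drops out. Then M2 = (M1 ⊕ M2) ⊕ M1 over the first 7 bytes.
byte 0: (c1 ⊕ 56) ⊕ 73 = 97 ⊕ 73 = e4
byte 1: (8b ⊕ 60) ⊕ 65 = eb ⊕ 65 = 8e
byte 2: (37 ⊕ cc) ⊕ 63 = fb ⊕ 63 = 98
byte 3: (62 ⊕ 0c) ⊕ 72 = 6e ⊕ 72 = 1c
byte 4: (3a ⊕ aa) ⊕ 65 = 90 ⊕ 65 = f5
byte 5: (a4 ⊕ 6b) ⊕ 74 = cf ⊕ 74 = bb
byte 6: (2d ⊕ db) ⊕ 20 = f6 ⊕ 20 = d6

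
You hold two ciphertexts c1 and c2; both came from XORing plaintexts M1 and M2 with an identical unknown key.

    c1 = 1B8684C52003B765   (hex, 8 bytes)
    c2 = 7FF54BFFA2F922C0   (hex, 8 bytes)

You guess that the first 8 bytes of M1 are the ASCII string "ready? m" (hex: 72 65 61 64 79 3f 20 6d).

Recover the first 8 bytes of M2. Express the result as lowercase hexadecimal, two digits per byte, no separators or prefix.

1616ae5efbc5b5c8

First, c1 ⊕ c2 = (M1 ⊕ K) ⊕ (M2 ⊕ K) = M1 ⊕ M2, so the key drops out. Then M2 = (M1 ⊕ M2) ⊕ M1 over the first 8 bytes.
byte 0: (1b XOR 7f) XOR 72 = 64 XOR 72 = 16
byte 1: (86 XOR f5) XOR 65 = 73 XOR 65 = 16
byte 2: (84 XOR 4b) XOR 61 = cf XOR 61 = ae
byte 3: (c5 XOR ff) XOR 64 = 3a XOR 64 = 5e
byte 4: (20 XOR a2) XOR 79 = 82 XOR 79 = fb
byte 5: (03 XOR f9) XOR 3f = fa XOR 3f = c5
byte 6: (b7 XOR 22) XOR 20 = 95 XOR 20 = b5
byte 7: (65 XOR c0) XOR 6d = a5 XOR 6d = c8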